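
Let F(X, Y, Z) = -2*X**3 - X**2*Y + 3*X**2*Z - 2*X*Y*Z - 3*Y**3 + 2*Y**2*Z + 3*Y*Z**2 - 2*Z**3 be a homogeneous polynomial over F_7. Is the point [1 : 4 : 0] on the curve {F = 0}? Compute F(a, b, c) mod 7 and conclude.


F(1,4,0) ≡ 5 (mod 7); P is NOT on the curve.

Evaluate F(1, 4, 0) term-by-term (mod 7).
  -2*X**3 ↦ -2·1·1·1 = -2
  -X**2*Y ↦ -1·1·4·1 = -4
  3*X**2*Z ↦ 3·1·1·0 = 0
  -2*X*Y*Z ↦ -2·1·4·0 = 0
  -3*Y**3 ↦ -3·1·64·1 = -192
  2*Y**2*Z ↦ 2·1·16·0 = 0
  3*Y*Z**2 ↦ 3·1·4·0 = 0
  -2*Z**3 ↦ -2·1·1·0 = 0
Sum: F(1, 4, 0) = (-2) + (-4) + (0) + (0) + (-192) + (0) + (0) + (0) = -198.
Reducing mod 7: -198 ≡ 5 (mod 7).
Since F(a, b, c) ≡ 5 ≠ 0 (mod 7), P does NOT lie on the curve.


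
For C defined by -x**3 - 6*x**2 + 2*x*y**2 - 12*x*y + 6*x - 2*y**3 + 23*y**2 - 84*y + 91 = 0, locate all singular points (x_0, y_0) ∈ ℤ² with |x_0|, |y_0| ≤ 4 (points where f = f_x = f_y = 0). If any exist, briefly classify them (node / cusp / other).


Singular points: {(-2, 3)}; classification: cusp.

Compute partial derivatives:
  f_x = -3*x**2 - 12*x + 2*y**2 - 12*y + 6.
  f_y = 4*x*y - 12*x - 6*y**2 + 46*y - 84.
Scan x_0 ∈ {−4, ..., 4}. For each x_0, f_y(x_0, y) is a polynomial in y; find its integer roots y ∈ {−4, ..., 4}, then test f_x and f at those candidates.
  x = -4: f_y(-4, y) = -6*y**2 + 30*y - 36; vanishes at y ∈ {2, 3}. (-4, 2): f_x = -10 ≠ 0; (-4, 3): f_x = -12 ≠ 0.
  x = -3: f_y(-3, y) = -6*y**2 + 34*y - 48; vanishes at y ∈ {3}. (-3, 3): f_x = -3 ≠ 0.
  x = -2: f_y(-2, y) = -6*y**2 + 38*y - 60; vanishes at y ∈ {3}. (-2, 3): f_x = 0, f = 0 — SINGULAR.
  x = -1: f_y(-1, y) = -6*y**2 + 42*y - 72; vanishes at y ∈ {3, 4}. (-1, 3): f_x = -3 ≠ 0; (-1, 4): f_x = -1 ≠ 0.
  x = 0: f_y(0, y) = -6*y**2 + 46*y - 84; vanishes at y ∈ {3}. (0, 3): f_x = -12 ≠ 0.
  x = 1: f_y(1, y) = -6*y**2 + 50*y - 96; vanishes at y ∈ {3}. (1, 3): f_x = -27 ≠ 0.
  x = 2: f_y(2, y) = -6*y**2 + 54*y - 108; vanishes at y ∈ {3}. (2, 3): f_x = -48 ≠ 0.
  x = 3: f_y(3, y) = -6*y**2 + 58*y - 120; vanishes at y ∈ {3}. (3, 3): f_x = -75 ≠ 0.
  x = 4: f_y(4, y) = -6*y**2 + 62*y - 132; vanishes at y ∈ {3}. (4, 3): f_x = -108 ≠ 0.
Only singular point on the grid: (-2, 3).
Classify: substitute x = -2 + u, y = 3 + v and expand: f = -u**3 + 2*u*v**2 - 2*v**3 + v**2.
No constant or linear terms (consistent with a singular point). Quadratic part: v**2. Cubic part: -u**3 + 2*u*v**2 - 2*v**3.
The quadratic part v**2 is a perfect square, so there is a single (double) tangent line v = 0, i.e. y = 3. Restricting the cubic part to that line (v = 0) leaves -u**3 ≠ 0, so f is not divisible by v and the branch is v² ≈ u**3 to lowest order — this is a cusp.
Classification: cusp.


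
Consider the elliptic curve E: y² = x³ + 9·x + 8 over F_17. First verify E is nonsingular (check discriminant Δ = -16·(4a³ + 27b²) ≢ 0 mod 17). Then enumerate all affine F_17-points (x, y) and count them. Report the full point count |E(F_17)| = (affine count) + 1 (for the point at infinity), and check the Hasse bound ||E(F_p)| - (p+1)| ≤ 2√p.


Affine points = {(0, 5), (0, 12), (1, 1), (1, 16), (2, 0), (5, 5), (5, 12), (9, 6), (9, 11), (12, 5), (12, 12), (15, 4), (15, 13), (16, 7), (16, 10)}; affine count = 15; |E(F_17)| = 16.

Discriminant check: Δ ∝ 4a³ + 27b² = 4·9³ + 27·8² = 4·729 + 27·64 ≡ 3 (mod 17). Nonzero ⇒ E is nonsingular.
For each x ∈ F_17, compute rhs = x³ + 9·x + 8 mod 17, then count y ∈ F_17 with y² ≡ rhs.
  x = 0: rhs = 8, matching y values: 5, 12 (2 points).
  x = 1: rhs = 1, matching y values: 1, 16 (2 points).
  x = 2: rhs = 0, matching y values: 0 (1 points).
  x = 3: rhs = 11, matching y values: none (0 points).
  x = 4: rhs = 6, matching y values: none (0 points).
  x = 5: rhs = 8, matching y values: 5, 12 (2 points).
  x = 6: rhs = 6, matching y values: none (0 points).
  x = 7: rhs = 6, matching y values: none (0 points).
  x = 8: rhs = 14, matching y values: none (0 points).
  x = 9: rhs = 2, matching y values: 6, 11 (2 points).
  x = 10: rhs = 10, matching y values: none (0 points).
  x = 11: rhs = 10, matching y values: none (0 points).
  x = 12: rhs = 8, matching y values: 5, 12 (2 points).
  x = 13: rhs = 10, matching y values: none (0 points).
  x = 14: rhs = 5, matching y values: none (0 points).
  x = 15: rhs = 16, matching y values: 4, 13 (2 points).
  x = 16: rhs = 15, matching y values: 7, 10 (2 points).
Total affine count: 15.
Full point count |E(F_17)| = 15 + 1 = 16.
Hasse bound: |16 − (17+1)| = |-2| = 2 ≤ 2√17 ≈ 8.2462 ✓.


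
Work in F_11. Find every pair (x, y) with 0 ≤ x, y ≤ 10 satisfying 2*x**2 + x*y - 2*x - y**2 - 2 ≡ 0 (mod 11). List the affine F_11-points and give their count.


Affine F_11-points: {(0, 3), (0, 8), (1, 5), (1, 7), (2, 6), (2, 7), (3, 5), (3, 9), (4, 0), (4, 4), (5, 2), (5, 3), (6, 2), (6, 4), (7, 1), (7, 6), (8, 0), (8, 8), (9, 10), (10, 1), (10, 9)}; count = 21.

For each of the 121 pairs (x, y) ∈ F_11², evaluate f(x, y) mod 11. Record the zeros.
  x = 0: [0↦9, 1↦8, 2↦5, 3↦0, 4↦4, 5↦6, 6↦6, 7↦4, 8↦0, 9↦5, 10↦8]  zeros at y ∈ {3, 8}
  x = 1: [0↦9, 1↦9, 2↦7, 3↦3, 4↦8, 5↦0, 6↦1, 7↦0, 8↦8, 9↦3, 10↦7]  zeros at y ∈ {5, 7}
  x = 2: [0↦2, 1↦3, 2↦2, 3↦10, 4↦5, 5↦9, 6↦0, 7↦0, 8↦9, 9↦5, 10↦10]  zeros at y ∈ {6, 7}
  x = 3: [0↦10, 1↦1, 2↦1, 3↦10, 4↦6, 5↦0, 6↦3, 7↦4, 8↦3, 9↦0, 10↦6]  zeros at y ∈ {5, 9}
  x = 4: [0↦0, 1↦3, 2↦4, 3↦3, 4↦0, 5↦6, 6↦10, 7↦1, 8↦1, 9↦10, 10↦6]  zeros at y ∈ {0, 4}
  x = 5: [0↦5, 1↦9, 2↦0, 3↦0, 4↦9, 5↦5, 6↦10, 7↦2, 8↦3, 9↦2, 10↦10]  zeros at y ∈ {2, 3}
  x = 6: [0↦3, 1↦8, 2↦0, 3↦1, 4↦0, 5↦8, 6↦3, 7↦7, 8↦9, 9↦9, 10↦7]  zeros at y ∈ {2, 4}
  x = 7: [0↦5, 1↦0, 2↦4, 3↦6, 4↦6, 5↦4, 6↦0, 7↦5, 8↦8, 9↦9, 10↦8]  zeros at y ∈ {1, 6}
  x = 8: [0↦0, 1↦7, 2↦1, 3↦4, 4↦5, 5↦4, 6↦1, 7↦7, 8↦0, 9↦2, 10↦2]  zeros at y ∈ {0, 8}
  x = 9: [0↦10, 1↦7, 2↦2, 3↦6, 4↦8, 5↦8, 6↦6, 7↦2, 8↦7, 9↦10, 10↦0]  zeros at y ∈ {10}
  x = 10: [0↦2, 1↦0, 2↦7, 3↦1, 4↦4, 5↦5, 6↦4, 7↦1, 8↦7, 9↦0, 10↦2]  zeros at y ∈ {1, 9}
Collecting zeros: affine points = {(0, 3), (0, 8), (1, 5), (1, 7), (2, 6), (2, 7), (3, 5), (3, 9), (4, 0), (4, 4), (5, 2), (5, 3), (6, 2), (6, 4), (7, 1), (7, 6), (8, 0), (8, 8), (9, 10), (10, 1), (10, 9)}.
Total count |C(F_11)_aff| = 21.


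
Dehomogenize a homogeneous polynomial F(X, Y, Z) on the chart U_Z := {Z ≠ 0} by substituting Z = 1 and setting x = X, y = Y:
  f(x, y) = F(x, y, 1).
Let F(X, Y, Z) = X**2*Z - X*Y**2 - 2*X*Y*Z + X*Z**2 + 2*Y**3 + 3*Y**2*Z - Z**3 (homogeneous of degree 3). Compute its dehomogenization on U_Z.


f(x, y) = x**2 - x*y**2 - 2*x*y + x + 2*y**3 + 3*y**2 - 1

On U_Z we set Z = 1. Each monomial c·X^i·Y^j·Z^k in F becomes c·x^i·y^j·1^k = c·x^i·y^j.
Substituting Z = 1: F(X, Y, 1) = x**2 - x*y**2 - 2*x*y + x + 2*y**3 + 3*y**2 - 1.
Note: deg(f) ≤ deg(F) = 3; strict inequality happens when F is divisible by Z (lost terms).


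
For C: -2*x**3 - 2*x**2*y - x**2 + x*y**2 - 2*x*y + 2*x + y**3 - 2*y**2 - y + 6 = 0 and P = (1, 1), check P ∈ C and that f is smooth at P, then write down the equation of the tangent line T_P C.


Tangent line at P: -11*x - 4*y + 15 = 0.

Step 1: f(1, 1) = 0, so P lies on C.
Step 2: partial derivatives
  f_x(x, y) = -6*x**2 - 4*x*y - 2*x + y**2 - 2*y + 2, f_y(x, y) = -2*x**2 + 2*x*y - 2*x + 3*y**2 - 4*y - 1.
  f_x(P) = -11, f_y(P) = -4 (gradient nonzero, so P is smooth).
Step 3: tangent line at P: -11·(x − 1) + -4·(y − 1) = 0.
Expanding: -11*x - 4*y + 15 = 0.


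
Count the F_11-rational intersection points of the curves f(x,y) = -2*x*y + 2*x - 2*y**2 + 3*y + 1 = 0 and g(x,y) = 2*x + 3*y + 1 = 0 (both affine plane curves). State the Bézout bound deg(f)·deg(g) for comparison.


Common zeros: {(1, 10), (5, 0)}; count = 2; Bézout bound = 2.

deg(f) = 2, deg(g) = 1, so Bézout bound = 2.
Scan x ∈ F_11. For each x, list the y ∈ F_11 with f(x, y) ≡ 0 and those with g(x, y) ≡ 0 (mod 11); the common zeros in that column are the intersection.
  x = 0: f ≡ 0 at y ∈ ∅; g ≡ 0 at y ∈ {7}; common: ∅.
  x = 1: f ≡ 0 at y ∈ {7, 10}; g ≡ 0 at y ∈ {10}; common: {10}.
  x = 2: f ≡ 0 at y ∈ ∅; g ≡ 0 at y ∈ {2}; common: ∅.
  x = 3: f ≡ 0 at y ∈ ∅; g ≡ 0 at y ∈ {5}; common: ∅.
  x = 4: f ≡ 0 at y ∈ {5, 9}; g ≡ 0 at y ∈ {8}; common: ∅.
  x = 5: f ≡ 0 at y ∈ {0, 2}; g ≡ 0 at y ∈ {0}; common: {0}.
  x = 6: f ≡ 0 at y ∈ {4, 8}; g ≡ 0 at y ∈ {3}; common: ∅.
  x = 7: f ≡ 0 at y ∈ ∅; g ≡ 0 at y ∈ {6}; common: ∅.
  x = 8: f ≡ 0 at y ∈ ∅; g ≡ 0 at y ∈ {9}; common: ∅.
  x = 9: f ≡ 0 at y ∈ {3, 6}; g ≡ 0 at y ∈ {1}; common: ∅.
  x = 10: f ≡ 0 at y ∈ ∅; g ≡ 0 at y ∈ {4}; common: ∅.
Collecting: common zeros = {(1, 10), (5, 0)}, so the count is 2.
Comparison with the Bézout bound: 2 ≤ 2 = deg(f)·deg(g), as expected for curves with no common component (the bound is attained).


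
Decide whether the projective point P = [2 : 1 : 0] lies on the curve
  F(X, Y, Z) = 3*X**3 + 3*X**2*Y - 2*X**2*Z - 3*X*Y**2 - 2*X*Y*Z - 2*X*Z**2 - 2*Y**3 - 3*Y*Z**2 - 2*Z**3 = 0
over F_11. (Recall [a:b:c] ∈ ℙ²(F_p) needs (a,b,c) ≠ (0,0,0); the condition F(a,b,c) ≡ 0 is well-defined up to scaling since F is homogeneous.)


F(2,1,0) ≡ 6 (mod 11); P is NOT on the curve.

Evaluate F(2, 1, 0) term-by-term (mod 11).
  3*X**3 ↦ 3·8·1·1 = 24
  3*X**2*Y ↦ 3·4·1·1 = 12
  -2*X**2*Z ↦ -2·4·1·0 = 0
  -3*X*Y**2 ↦ -3·2·1·1 = -6
  -2*X*Y*Z ↦ -2·2·1·0 = 0
  -2*X*Z**2 ↦ -2·2·1·0 = 0
  -2*Y**3 ↦ -2·1·1·1 = -2
  -3*Y*Z**2 ↦ -3·1·1·0 = 0
  -2*Z**3 ↦ -2·1·1·0 = 0
Sum: F(2, 1, 0) = (24) + (12) + (0) + (-6) + (0) + (0) + (-2) + (0) + (0) = 28.
Reducing mod 11: 28 ≡ 6 (mod 11).
Since F(a, b, c) ≡ 6 ≠ 0 (mod 11), P does NOT lie on the curve.


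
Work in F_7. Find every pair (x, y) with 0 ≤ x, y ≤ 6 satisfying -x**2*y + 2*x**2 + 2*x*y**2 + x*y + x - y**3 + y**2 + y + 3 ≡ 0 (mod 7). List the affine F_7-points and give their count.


Affine F_7-points: {(2, 3), (3, 5), (4, 5), (5, 1), (5, 2), (6, 3)}; count = 6.

For each of the 49 pairs (x, y) ∈ F_7², evaluate f(x, y) mod 7. Record the zeros.
  x = 0: [0↦3, 1↦4, 2↦1, 3↦2, 4↦1, 5↦6, 6↦4]  zeros at y ∈ ∅
  x = 1: [0↦6, 1↦2, 2↦5, 3↦2, 4↦1, 5↦3, 6↦2]  zeros at y ∈ ∅
  x = 2: [0↦6, 1↦2, 2↦2, 3↦0, 4↦4, 5↦1, 6↦6]  zeros at y ∈ {3}
  x = 3: [0↦3, 1↦4, 2↦6, 3↦3, 4↦3, 5↦0, 6↦2]  zeros at y ∈ {5}
  x = 4: [0↦4, 1↦1, 2↦3, 3↦4, 4↦5, 5↦0, 6↦4]  zeros at y ∈ {5}
  x = 5: [0↦2, 1↦0, 2↦0, 3↦3, 4↦3, 5↦1, 6↦5]  zeros at y ∈ {1, 2}
  x = 6: [0↦4, 1↦1, 2↦4, 3↦0, 4↦4, 5↦3, 6↦5]  zeros at y ∈ {3}
Collecting zeros: affine points = {(2, 3), (3, 5), (4, 5), (5, 1), (5, 2), (6, 3)}.
Total count |C(F_7)_aff| = 6.


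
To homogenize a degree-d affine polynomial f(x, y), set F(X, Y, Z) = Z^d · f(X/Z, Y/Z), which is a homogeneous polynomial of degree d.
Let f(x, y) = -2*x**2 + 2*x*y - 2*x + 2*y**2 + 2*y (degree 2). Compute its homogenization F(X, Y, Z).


F(X, Y, Z) = -2*X**2 + 2*X*Y - 2*X*Z + 2*Y**2 + 2*Y*Z

deg(f) = 2.
Substitute x = X/Z, y = Y/Z into f, then multiply by Z^2.
  monomial -2·x^2·y^0 ↦ -2·X^2·Y^0·Z^0.
  monomial 2·x^1·y^1 ↦ 2·X^1·Y^1·Z^0.
  monomial -2·x^1·y^0 ↦ -2·X^1·Y^0·Z^1.
  monomial 2·x^0·y^2 ↦ 2·X^0·Y^2·Z^0.
  monomial 2·x^0·y^1 ↦ 2·X^0·Y^1·Z^1.
Collecting: F(X, Y, Z) = -2*X**2 + 2*X*Y - 2*X*Z + 2*Y**2 + 2*Y*Z.


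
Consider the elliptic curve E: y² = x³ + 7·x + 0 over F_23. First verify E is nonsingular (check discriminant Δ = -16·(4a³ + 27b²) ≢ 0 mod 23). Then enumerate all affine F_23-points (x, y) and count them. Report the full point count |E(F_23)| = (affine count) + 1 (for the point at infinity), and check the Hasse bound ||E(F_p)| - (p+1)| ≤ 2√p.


Affine points = {(0, 0), (1, 10), (1, 13), (3, 5), (3, 18), (4, 0), (7, 1), (7, 22), (8, 4), (8, 19), (10, 9), (10, 14), (12, 8), (12, 15), (14, 6), (14, 17), (17, 8), (17, 15), (18, 1), (18, 22), (19, 0), (21, 1), (21, 22)}; affine count = 23; |E(F_23)| = 24.

Discriminant check: Δ ∝ 4a³ + 27b² = 4·7³ + 27·0² = 4·343 + 27·0 ≡ 15 (mod 23). Nonzero ⇒ E is nonsingular.
For each x ∈ F_23, compute rhs = x³ + 7·x + 0 mod 23, then count y ∈ F_23 with y² ≡ rhs.
  x = 0: rhs = 0, matching y values: 0 (1 points).
  x = 1: rhs = 8, matching y values: 10, 13 (2 points).
  x = 2: rhs = 22, matching y values: none (0 points).
  x = 3: rhs = 2, matching y values: 5, 18 (2 points).
  x = 4: rhs = 0, matching y values: 0 (1 points).
  x = 5: rhs = 22, matching y values: none (0 points).
  x = 6: rhs = 5, matching y values: none (0 points).
  x = 7: rhs = 1, matching y values: 1, 22 (2 points).
  x = 8: rhs = 16, matching y values: 4, 19 (2 points).
  x = 9: rhs = 10, matching y values: none (0 points).
  x = 10: rhs = 12, matching y values: 9, 14 (2 points).
  x = 11: rhs = 5, matching y values: none (0 points).
  x = 12: rhs = 18, matching y values: 8, 15 (2 points).
  x = 13: rhs = 11, matching y values: none (0 points).
  x = 14: rhs = 13, matching y values: 6, 17 (2 points).
  x = 15: rhs = 7, matching y values: none (0 points).
  x = 16: rhs = 22, matching y values: none (0 points).
  x = 17: rhs = 18, matching y values: 8, 15 (2 points).
  x = 18: rhs = 1, matching y values: 1, 22 (2 points).
  x = 19: rhs = 0, matching y values: 0 (1 points).
  x = 20: rhs = 21, matching y values: none (0 points).
  x = 21: rhs = 1, matching y values: 1, 22 (2 points).
  x = 22: rhs = 15, matching y values: none (0 points).
Total affine count: 23.
Full point count |E(F_23)| = 23 + 1 = 24.
Hasse bound: |24 − (23+1)| = |0| = 0 ≤ 2√23 ≈ 9.5917 ✓.


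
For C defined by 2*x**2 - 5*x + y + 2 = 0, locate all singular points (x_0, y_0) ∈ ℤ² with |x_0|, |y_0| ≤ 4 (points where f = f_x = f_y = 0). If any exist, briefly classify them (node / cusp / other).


No singular points in the scanned grid; C is smooth there.

Compute partial derivatives:
  f_x = 4*x - 5.
  f_y = 1.
f_y = 1 is a nonzero constant, so f_y never vanishes: no point (x, y) can satisfy f = f_x = f_y = 0. In particular no (x, y) ∈ {−4, ..., 4}² is singular; the curve is smooth.


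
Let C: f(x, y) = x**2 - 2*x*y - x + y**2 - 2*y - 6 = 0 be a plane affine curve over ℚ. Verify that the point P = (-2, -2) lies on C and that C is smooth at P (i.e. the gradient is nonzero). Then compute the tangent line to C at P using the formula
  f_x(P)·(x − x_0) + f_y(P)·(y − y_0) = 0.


Tangent line at P: -x - 2*y - 6 = 0.

Step 1: f(-2, -2) = 0, so P lies on C.
Step 2: partial derivatives
  f_x(x, y) = 2*x - 2*y - 1, f_y(x, y) = -2*x + 2*y - 2.
  f_x(P) = -1, f_y(P) = -2 (gradient nonzero, so P is smooth).
Step 3: tangent line at P: -1·(x − -2) + -2·(y − -2) = 0.
Expanding: -x - 2*y - 6 = 0.


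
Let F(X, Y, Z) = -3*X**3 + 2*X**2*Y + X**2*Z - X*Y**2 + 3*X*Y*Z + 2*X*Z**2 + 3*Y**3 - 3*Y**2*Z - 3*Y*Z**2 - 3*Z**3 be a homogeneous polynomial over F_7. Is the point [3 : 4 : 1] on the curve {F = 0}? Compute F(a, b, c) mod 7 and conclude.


F(3,4,1) ≡ 4 (mod 7); P is NOT on the curve.

Evaluate F(3, 4, 1) term-by-term (mod 7).
  -3*X**3 ↦ -3·27·1·1 = -81
  2*X**2*Y ↦ 2·9·4·1 = 72
  X**2*Z ↦ 1·9·1·1 = 9
  -X*Y**2 ↦ -1·3·16·1 = -48
  3*X*Y*Z ↦ 3·3·4·1 = 36
  2*X*Z**2 ↦ 2·3·1·1 = 6
  3*Y**3 ↦ 3·1·64·1 = 192
  -3*Y**2*Z ↦ -3·1·16·1 = -48
  -3*Y*Z**2 ↦ -3·1·4·1 = -12
  -3*Z**3 ↦ -3·1·1·1 = -3
Sum: F(3, 4, 1) = (-81) + (72) + (9) + (-48) + (36) + (6) + (192) + (-48) + (-12) + (-3) = 123.
Reducing mod 7: 123 ≡ 4 (mod 7).
Since F(a, b, c) ≡ 4 ≠ 0 (mod 7), P does NOT lie on the curve.


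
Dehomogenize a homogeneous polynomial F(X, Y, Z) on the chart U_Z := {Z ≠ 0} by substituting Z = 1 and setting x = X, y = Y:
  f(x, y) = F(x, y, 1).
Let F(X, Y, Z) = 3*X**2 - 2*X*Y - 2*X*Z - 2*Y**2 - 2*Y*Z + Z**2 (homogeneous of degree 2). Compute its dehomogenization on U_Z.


f(x, y) = 3*x**2 - 2*x*y - 2*x - 2*y**2 - 2*y + 1

On U_Z we set Z = 1. Each monomial c·X^i·Y^j·Z^k in F becomes c·x^i·y^j·1^k = c·x^i·y^j.
Substituting Z = 1: F(X, Y, 1) = 3*x**2 - 2*x*y - 2*x - 2*y**2 - 2*y + 1.
Note: deg(f) ≤ deg(F) = 2; strict inequality happens when F is divisible by Z (lost terms).


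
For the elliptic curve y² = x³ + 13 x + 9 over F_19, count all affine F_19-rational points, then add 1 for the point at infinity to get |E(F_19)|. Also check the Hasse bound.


Affine points = {(0, 3), (0, 16), (1, 2), (1, 17), (2, 9), (2, 10), (4, 7), (4, 12), (5, 3), (5, 16), (7, 5), (7, 14), (8, 6), (8, 13), (9, 0), (11, 1), (11, 18), (13, 0), (14, 3), (14, 16), (15, 8), (15, 11), (16, 0)}; affine count = 23; |E(F_19)| = 24.

Discriminant check: Δ ∝ 4a³ + 27b² = 4·13³ + 27·9² = 4·2197 + 27·81 ≡ 12 (mod 19). Nonzero ⇒ E is nonsingular.
For each x ∈ F_19, compute rhs = x³ + 13·x + 9 mod 19, then count y ∈ F_19 with y² ≡ rhs.
  x = 0: rhs = 9, matching y values: 3, 16 (2 points).
  x = 1: rhs = 4, matching y values: 2, 17 (2 points).
  x = 2: rhs = 5, matching y values: 9, 10 (2 points).
  x = 3: rhs = 18, matching y values: none (0 points).
  x = 4: rhs = 11, matching y values: 7, 12 (2 points).
  x = 5: rhs = 9, matching y values: 3, 16 (2 points).
  x = 6: rhs = 18, matching y values: none (0 points).
  x = 7: rhs = 6, matching y values: 5, 14 (2 points).
  x = 8: rhs = 17, matching y values: 6, 13 (2 points).
  x = 9: rhs = 0, matching y values: 0 (1 points).
  x = 10: rhs = 18, matching y values: none (0 points).
  x = 11: rhs = 1, matching y values: 1, 18 (2 points).
  x = 12: rhs = 12, matching y values: none (0 points).
  x = 13: rhs = 0, matching y values: 0 (1 points).
  x = 14: rhs = 9, matching y values: 3, 16 (2 points).
  x = 15: rhs = 7, matching y values: 8, 11 (2 points).
  x = 16: rhs = 0, matching y values: 0 (1 points).
  x = 17: rhs = 13, matching y values: none (0 points).
  x = 18: rhs = 14, matching y values: none (0 points).
Total affine count: 23.
Full point count |E(F_19)| = 23 + 1 = 24.
Hasse bound: |24 − (19+1)| = |4| = 4 ≤ 2√19 ≈ 8.7178 ✓.


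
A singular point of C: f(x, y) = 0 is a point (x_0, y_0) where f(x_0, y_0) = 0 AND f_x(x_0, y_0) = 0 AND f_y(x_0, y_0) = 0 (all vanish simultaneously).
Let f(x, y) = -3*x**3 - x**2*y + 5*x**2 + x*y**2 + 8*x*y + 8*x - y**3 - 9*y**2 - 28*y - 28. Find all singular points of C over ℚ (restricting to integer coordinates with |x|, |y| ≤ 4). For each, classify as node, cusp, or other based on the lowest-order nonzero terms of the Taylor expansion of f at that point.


Singular points: {(1, -3)}; classification: node.

Compute partial derivatives:
  f_x = -9*x**2 - 2*x*y + 10*x + y**2 + 8*y + 8.
  f_y = -x**2 + 2*x*y + 8*x - 3*y**2 - 18*y - 28.
Scan x_0 ∈ {−4, ..., 4}. For each x_0, f_y(x_0, y) is a polynomial in y; find its integer roots y ∈ {−4, ..., 4}, then test f_x and f at those candidates.
  x = -4: f_y(-4, y) = -3*y**2 - 26*y - 76; no integer root y with |y| ≤ 4.
  x = -3: f_y(-3, y) = -3*y**2 - 24*y - 61; no integer root y with |y| ≤ 4.
  x = -2: f_y(-2, y) = -3*y**2 - 22*y - 48; no integer root y with |y| ≤ 4.
  x = -1: f_y(-1, y) = -3*y**2 - 20*y - 37; no integer root y with |y| ≤ 4.
  x = 0: f_y(0, y) = -3*y**2 - 18*y - 28; no integer root y with |y| ≤ 4.
  x = 1: f_y(1, y) = -3*y**2 - 16*y - 21; vanishes at y ∈ {-3}. (1, -3): f_x = 0, f = 0 — SINGULAR.
  x = 2: f_y(2, y) = -3*y**2 - 14*y - 16; vanishes at y ∈ {-2}. (2, -2): f_x = -12 ≠ 0.
  x = 3: f_y(3, y) = -3*y**2 - 12*y - 13; no integer root y with |y| ≤ 4.
  x = 4: f_y(4, y) = -3*y**2 - 10*y - 12; no integer root y with |y| ≤ 4.
Only singular point on the grid: (1, -3).
Classify: substitute x = 1 + u, y = -3 + v and expand: f = -3*u**3 - u**2*v - u**2 + u*v**2 - v**3 + v**2.
No constant or linear terms (consistent with a singular point). Quadratic part: -u**2 + v**2. Cubic part: -3*u**3 - u**2*v + u*v**2 - v**3.
The quadratic part v**2 - u**2 = (v − u)(v + u) splits into two distinct linear factors, so there are two distinct tangent lines y − -3 = ±(x − 1) — this is a node (ordinary double point).
Classification: node.


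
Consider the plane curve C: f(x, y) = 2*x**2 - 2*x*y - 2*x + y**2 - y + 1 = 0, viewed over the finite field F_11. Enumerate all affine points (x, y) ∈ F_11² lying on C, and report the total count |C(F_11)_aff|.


Affine F_11-points: {(1, 5), (1, 9), (2, 6), (2, 10), (4, 2), (4, 7), (5, 5), (5, 6), (9, 9), (9, 10), (10, 2), (10, 8)}; count = 12.

For each of the 121 pairs (x, y) ∈ F_11², evaluate f(x, y) mod 11. Record the zeros.
  x = 0: [0↦1, 1↦1, 2↦3, 3↦7, 4↦2, 5↦10, 6↦9, 7↦10, 8↦2, 9↦7, 10↦3]  zeros at y ∈ ∅
  x = 1: [0↦1, 1↦10, 2↦10, 3↦1, 4↦5, 5↦0, 6↦8, 7↦7, 8↦8, 9↦0, 10↦5]  zeros at y ∈ {5, 9}
  x = 2: [0↦5, 1↦1, 2↦10, 3↦10, 4↦1, 5↦5, 6↦0, 7↦8, 8↦7, 9↦8, 10↦0]  zeros at y ∈ {6, 10}
  x = 3: [0↦2, 1↦7, 2↦3, 3↦1, 4↦1, 5↦3, 6↦7, 7↦2, 8↦10, 9↦9, 10↦10]  zeros at y ∈ ∅
  x = 4: [0↦3, 1↦6, 2↦0, 3↦7, 4↦5, 5↦5, 6↦7, 7↦0, 8↦6, 9↦3, 10↦2]  zeros at y ∈ {2, 7}
  x = 5: [0↦8, 1↦9, 2↦1, 3↦6, 4↦2, 5↦0, 6↦0, 7↦2, 8↦6, 9↦1, 10↦9]  zeros at y ∈ {5, 6}
  x = 6: [0↦6, 1↦5, 2↦6, 3↦9, 4↦3, 5↦10, 6↦8, 7↦8, 8↦10, 9↦3, 10↦9]  zeros at y ∈ ∅
  x = 7: [0↦8, 1↦5, 2↦4, 3↦5, 4↦8, 5↦2, 6↦9, 7↦7, 8↦7, 9↦9, 10↦2]  zeros at y ∈ ∅
  x = 8: [0↦3, 1↦9, 2↦6, 3↦5, 4↦6, 5↦9, 6↦3, 7↦10, 8↦8, 9↦8, 10↦10]  zeros at y ∈ ∅
  x = 9: [0↦2, 1↦6, 2↦1, 3↦9, 4↦8, 5↦9, 6↦1, 7↦6, 8↦2, 9↦0, 10↦0]  zeros at y ∈ {9, 10}
  x = 10: [0↦5, 1↦7, 2↦0, 3↦6, 4↦3, 5↦2, 6↦3, 7↦6, 8↦0, 9↦7, 10↦5]  zeros at y ∈ {2, 8}
Collecting zeros: affine points = {(1, 5), (1, 9), (2, 6), (2, 10), (4, 2), (4, 7), (5, 5), (5, 6), (9, 9), (9, 10), (10, 2), (10, 8)}.
Total count |C(F_11)_aff| = 12.


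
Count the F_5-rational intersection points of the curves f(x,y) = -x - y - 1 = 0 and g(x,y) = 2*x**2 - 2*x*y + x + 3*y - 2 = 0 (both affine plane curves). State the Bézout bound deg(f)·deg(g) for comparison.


Common zeros: {(0, 4)}; count = 1; Bézout bound = 2.

deg(f) = 1, deg(g) = 2, so Bézout bound = 2.
Scan x ∈ F_5. For each x, list the y ∈ F_5 with f(x, y) ≡ 0 and those with g(x, y) ≡ 0 (mod 5); the common zeros in that column are the intersection.
  x = 0: f ≡ 0 at y ∈ {4}; g ≡ 0 at y ∈ {4}; common: {4}.
  x = 1: f ≡ 0 at y ∈ {3}; g ≡ 0 at y ∈ {4}; common: ∅.
  x = 2: f ≡ 0 at y ∈ {2}; g ≡ 0 at y ∈ {3}; common: ∅.
  x = 3: f ≡ 0 at y ∈ {1}; g ≡ 0 at y ∈ {3}; common: ∅.
  x = 4: f ≡ 0 at y ∈ {0}; g ≡ 0 at y ∈ ∅; common: ∅.
Collecting: common zeros = {(0, 4)}, so the count is 1.
Comparison with the Bézout bound: 1 ≤ 2 = deg(f)·deg(g), as expected for curves with no common component (the affine F_5-count falls short of the bound because intersections may lie at infinity, over extension fields, or carry multiplicity).


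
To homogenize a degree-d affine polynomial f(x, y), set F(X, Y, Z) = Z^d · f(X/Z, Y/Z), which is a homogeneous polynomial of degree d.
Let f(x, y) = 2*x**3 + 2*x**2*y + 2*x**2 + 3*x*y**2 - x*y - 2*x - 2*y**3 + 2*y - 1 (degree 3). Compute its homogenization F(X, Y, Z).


F(X, Y, Z) = 2*X**3 + 2*X**2*Y + 2*X**2*Z + 3*X*Y**2 - X*Y*Z - 2*X*Z**2 - 2*Y**3 + 2*Y*Z**2 - Z**3

deg(f) = 3.
Substitute x = X/Z, y = Y/Z into f, then multiply by Z^3.
  monomial 2·x^3·y^0 ↦ 2·X^3·Y^0·Z^0.
  monomial 2·x^2·y^1 ↦ 2·X^2·Y^1·Z^0.
  monomial 2·x^2·y^0 ↦ 2·X^2·Y^0·Z^1.
  monomial 3·x^1·y^2 ↦ 3·X^1·Y^2·Z^0.
  monomial -1·x^1·y^1 ↦ -1·X^1·Y^1·Z^1.
  monomial -2·x^1·y^0 ↦ -2·X^1·Y^0·Z^2.
  monomial -2·x^0·y^3 ↦ -2·X^0·Y^3·Z^0.
  monomial 2·x^0·y^1 ↦ 2·X^0·Y^1·Z^2.
  monomial -1·x^0·y^0 ↦ -1·X^0·Y^0·Z^3.
Collecting: F(X, Y, Z) = 2*X**3 + 2*X**2*Y + 2*X**2*Z + 3*X*Y**2 - X*Y*Z - 2*X*Z**2 - 2*Y**3 + 2*Y*Z**2 - Z**3.


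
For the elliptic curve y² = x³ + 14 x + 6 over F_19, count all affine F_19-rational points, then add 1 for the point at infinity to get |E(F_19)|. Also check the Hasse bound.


Affine points = {(0, 5), (0, 14), (2, 2), (2, 17), (5, 7), (5, 12), (9, 5), (9, 14), (10, 5), (10, 14), (11, 3), (11, 16), (14, 1), (14, 18), (15, 0)}; affine count = 15; |E(F_19)| = 16.

Discriminant check: Δ ∝ 4a³ + 27b² = 4·14³ + 27·6² = 4·2744 + 27·36 ≡ 16 (mod 19). Nonzero ⇒ E is nonsingular.
For each x ∈ F_19, compute rhs = x³ + 14·x + 6 mod 19, then count y ∈ F_19 with y² ≡ rhs.
  x = 0: rhs = 6, matching y values: 5, 14 (2 points).
  x = 1: rhs = 2, matching y values: none (0 points).
  x = 2: rhs = 4, matching y values: 2, 17 (2 points).
  x = 3: rhs = 18, matching y values: none (0 points).
  x = 4: rhs = 12, matching y values: none (0 points).
  x = 5: rhs = 11, matching y values: 7, 12 (2 points).
  x = 6: rhs = 2, matching y values: none (0 points).
  x = 7: rhs = 10, matching y values: none (0 points).
  x = 8: rhs = 3, matching y values: none (0 points).
  x = 9: rhs = 6, matching y values: 5, 14 (2 points).
  x = 10: rhs = 6, matching y values: 5, 14 (2 points).
  x = 11: rhs = 9, matching y values: 3, 16 (2 points).
  x = 12: rhs = 2, matching y values: none (0 points).
  x = 13: rhs = 10, matching y values: none (0 points).
  x = 14: rhs = 1, matching y values: 1, 18 (2 points).
  x = 15: rhs = 0, matching y values: 0 (1 points).
  x = 16: rhs = 13, matching y values: none (0 points).
  x = 17: rhs = 8, matching y values: none (0 points).
  x = 18: rhs = 10, matching y values: none (0 points).
Total affine count: 15.
Full point count |E(F_19)| = 15 + 1 = 16.
Hasse bound: |16 − (19+1)| = |-4| = 4 ≤ 2√19 ≈ 8.7178 ✓.


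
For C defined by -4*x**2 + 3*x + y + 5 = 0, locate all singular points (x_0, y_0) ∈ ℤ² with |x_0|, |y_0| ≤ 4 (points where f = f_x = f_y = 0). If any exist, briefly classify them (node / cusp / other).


No singular points in the scanned grid; C is smooth there.

Compute partial derivatives:
  f_x = 3 - 8*x.
  f_y = 1.
f_y = 1 is a nonzero constant, so f_y never vanishes: no point (x, y) can satisfy f = f_x = f_y = 0. In particular no (x, y) ∈ {−4, ..., 4}² is singular; the curve is smooth.


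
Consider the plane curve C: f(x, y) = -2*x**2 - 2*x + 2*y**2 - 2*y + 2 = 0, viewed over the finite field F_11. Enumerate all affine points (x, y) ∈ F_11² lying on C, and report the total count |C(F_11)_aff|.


Affine F_11-points: {(1, 4), (1, 8), (3, 0), (3, 1), (4, 6), (6, 6), (7, 0), (7, 1), (9, 4), (9, 8)}; count = 10.

For each of the 121 pairs (x, y) ∈ F_11², evaluate f(x, y) mod 11. Record the zeros.
  x = 0: [0↦2, 1↦2, 2↦6, 3↦3, 4↦4, 5↦9, 6↦7, 7↦9, 8↦4, 9↦3, 10↦6]  zeros at y ∈ ∅
  x = 1: [0↦9, 1↦9, 2↦2, 3↦10, 4↦0, 5↦5, 6↦3, 7↦5, 8↦0, 9↦10, 10↦2]  zeros at y ∈ {4, 8}
  x = 2: [0↦1, 1↦1, 2↦5, 3↦2, 4↦3, 5↦8, 6↦6, 7↦8, 8↦3, 9↦2, 10↦5]  zeros at y ∈ ∅
  x = 3: [0↦0, 1↦0, 2↦4, 3↦1, 4↦2, 5↦7, 6↦5, 7↦7, 8↦2, 9↦1, 10↦4]  zeros at y ∈ {0, 1}
  x = 4: [0↦6, 1↦6, 2↦10, 3↦7, 4↦8, 5↦2, 6↦0, 7↦2, 8↦8, 9↦7, 10↦10]  zeros at y ∈ {6}
  x = 5: [0↦8, 1↦8, 2↦1, 3↦9, 4↦10, 5↦4, 6↦2, 7↦4, 8↦10, 9↦9, 10↦1]  zeros at y ∈ ∅
  x = 6: [0↦6, 1↦6, 2↦10, 3↦7, 4↦8, 5↦2, 6↦0, 7↦2, 8↦8, 9↦7, 10↦10]  zeros at y ∈ {6}
  x = 7: [0↦0, 1↦0, 2↦4, 3↦1, 4↦2, 5↦7, 6↦5, 7↦7, 8↦2, 9↦1, 10↦4]  zeros at y ∈ {0, 1}
  x = 8: [0↦1, 1↦1, 2↦5, 3↦2, 4↦3, 5↦8, 6↦6, 7↦8, 8↦3, 9↦2, 10↦5]  zeros at y ∈ ∅
  x = 9: [0↦9, 1↦9, 2↦2, 3↦10, 4↦0, 5↦5, 6↦3, 7↦5, 8↦0, 9↦10, 10↦2]  zeros at y ∈ {4, 8}
  x = 10: [0↦2, 1↦2, 2↦6, 3↦3, 4↦4, 5↦9, 6↦7, 7↦9, 8↦4, 9↦3, 10↦6]  zeros at y ∈ ∅
Collecting zeros: affine points = {(1, 4), (1, 8), (3, 0), (3, 1), (4, 6), (6, 6), (7, 0), (7, 1), (9, 4), (9, 8)}.
Total count |C(F_11)_aff| = 10.


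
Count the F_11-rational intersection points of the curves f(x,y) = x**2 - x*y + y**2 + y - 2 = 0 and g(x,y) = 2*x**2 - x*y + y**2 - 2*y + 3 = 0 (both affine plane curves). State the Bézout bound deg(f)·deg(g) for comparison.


Common zeros: {(0, 9)}; count = 1; Bézout bound = 4.

deg(f) = 2, deg(g) = 2, so Bézout bound = 4.
Scan x ∈ F_11. For each x, list the y ∈ F_11 with f(x, y) ≡ 0 and those with g(x, y) ≡ 0 (mod 11); the common zeros in that column are the intersection.
  x = 0: f ≡ 0 at y ∈ {1, 9}; g ≡ 0 at y ∈ {4, 9}; common: {9}.
  x = 1: f ≡ 0 at y ∈ {1, 10}; g ≡ 0 at y ∈ {7}; common: ∅.
  x = 2: f ≡ 0 at y ∈ {5, 7}; g ≡ 0 at y ∈ {0, 4}; common: ∅.
  x = 3: f ≡ 0 at y ∈ {5, 8}; g ≡ 0 at y ∈ ∅; common: ∅.
  x = 4: f ≡ 0 at y ∈ ∅; g ≡ 0 at y ∈ ∅; common: ∅.
  x = 5: f ≡ 0 at y ∈ {7, 8}; g ≡ 0 at y ∈ ∅; common: ∅.
  x = 6: f ≡ 0 at y ∈ ∅; g ≡ 0 at y ∈ ∅; common: ∅.
  x = 7: f ≡ 0 at y ∈ ∅; g ≡ 0 at y ∈ ∅; common: ∅.
  x = 8: f ≡ 0 at y ∈ ∅; g ≡ 0 at y ∈ {3, 7}; common: ∅.
  x = 9: f ≡ 0 at y ∈ {9, 10}; g ≡ 0 at y ∈ {0}; common: ∅.
  x = 10: f ≡ 0 at y ∈ ∅; g ≡ 0 at y ∈ {3, 9}; common: ∅.
Collecting: common zeros = {(0, 9)}, so the count is 1.
Comparison with the Bézout bound: 1 ≤ 4 = deg(f)·deg(g), as expected for curves with no common component (the affine F_11-count falls short of the bound because intersections may lie at infinity, over extension fields, or carry multiplicity).


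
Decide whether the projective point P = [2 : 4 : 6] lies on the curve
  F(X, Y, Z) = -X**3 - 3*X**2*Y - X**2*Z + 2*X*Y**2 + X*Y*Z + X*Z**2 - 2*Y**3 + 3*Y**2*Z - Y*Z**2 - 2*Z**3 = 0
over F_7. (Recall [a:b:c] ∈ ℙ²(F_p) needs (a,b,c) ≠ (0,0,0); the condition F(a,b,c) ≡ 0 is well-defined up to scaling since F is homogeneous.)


F(2,4,6) ≡ 3 (mod 7); P is NOT on the curve.

Evaluate F(2, 4, 6) term-by-term (mod 7).
  -X**3 ↦ -1·8·1·1 = -8
  -3*X**2*Y ↦ -3·4·4·1 = -48
  -X**2*Z ↦ -1·4·1·6 = -24
  2*X*Y**2 ↦ 2·2·16·1 = 64
  X*Y*Z ↦ 1·2·4·6 = 48
  X*Z**2 ↦ 1·2·1·36 = 72
  -2*Y**3 ↦ -2·1·64·1 = -128
  3*Y**2*Z ↦ 3·1·16·6 = 288
  -Y*Z**2 ↦ -1·1·4·36 = -144
  -2*Z**3 ↦ -2·1·1·216 = -432
Sum: F(2, 4, 6) = (-8) + (-48) + (-24) + (64) + (48) + (72) + (-128) + (288) + (-144) + (-432) = -312.
Reducing mod 7: -312 ≡ 3 (mod 7).
Since F(a, b, c) ≡ 3 ≠ 0 (mod 7), P does NOT lie on the curve.


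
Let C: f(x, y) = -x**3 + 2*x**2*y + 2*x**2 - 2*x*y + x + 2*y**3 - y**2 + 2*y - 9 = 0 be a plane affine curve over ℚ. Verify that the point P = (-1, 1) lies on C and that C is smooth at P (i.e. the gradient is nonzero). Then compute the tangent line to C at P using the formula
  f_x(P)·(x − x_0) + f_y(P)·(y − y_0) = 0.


Tangent line at P: -12*x + 10*y - 22 = 0.

Step 1: f(-1, 1) = 0, so P lies on C.
Step 2: partial derivatives
  f_x(x, y) = -3*x**2 + 4*x*y + 4*x - 2*y + 1, f_y(x, y) = 2*x**2 - 2*x + 6*y**2 - 2*y + 2.
  f_x(P) = -12, f_y(P) = 10 (gradient nonzero, so P is smooth).
Step 3: tangent line at P: -12·(x − -1) + 10·(y − 1) = 0.
Expanding: -12*x + 10*y - 22 = 0.


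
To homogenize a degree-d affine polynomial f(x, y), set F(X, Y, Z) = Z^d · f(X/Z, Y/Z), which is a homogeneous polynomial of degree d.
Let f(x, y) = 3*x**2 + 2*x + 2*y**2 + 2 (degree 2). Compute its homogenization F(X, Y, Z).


F(X, Y, Z) = 3*X**2 + 2*X*Z + 2*Y**2 + 2*Z**2

deg(f) = 2.
Substitute x = X/Z, y = Y/Z into f, then multiply by Z^2.
  monomial 3·x^2·y^0 ↦ 3·X^2·Y^0·Z^0.
  monomial 2·x^1·y^0 ↦ 2·X^1·Y^0·Z^1.
  monomial 2·x^0·y^2 ↦ 2·X^0·Y^2·Z^0.
  monomial 2·x^0·y^0 ↦ 2·X^0·Y^0·Z^2.
Collecting: F(X, Y, Z) = 3*X**2 + 2*X*Z + 2*Y**2 + 2*Z**2.


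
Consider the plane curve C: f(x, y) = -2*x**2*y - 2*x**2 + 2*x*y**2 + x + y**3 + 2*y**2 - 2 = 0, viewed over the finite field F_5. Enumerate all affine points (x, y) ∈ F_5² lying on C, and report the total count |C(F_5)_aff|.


Affine F_5-points: {(1, 1), (2, 4), (4, 0)}; count = 3.

For each of the 25 pairs (x, y) ∈ F_5², evaluate f(x, y) mod 5. Record the zeros.
  x = 0: [0↦3, 1↦1, 2↦4, 3↦3, 4↦4]  zeros at y ∈ ∅
  x = 1: [0↦2, 1↦0, 2↦2, 3↦4, 4↦2]  zeros at y ∈ {1}
  x = 2: [0↦2, 1↦1, 2↦3, 3↦4, 4↦0]  zeros at y ∈ {4}
  x = 3: [0↦3, 1↦4, 2↦2, 3↦3, 4↦3]  zeros at y ∈ ∅
  x = 4: [0↦0, 1↦4, 2↦4, 3↦1, 4↦1]  zeros at y ∈ {0}
Collecting zeros: affine points = {(1, 1), (2, 4), (4, 0)}.
Total count |C(F_5)_aff| = 3.


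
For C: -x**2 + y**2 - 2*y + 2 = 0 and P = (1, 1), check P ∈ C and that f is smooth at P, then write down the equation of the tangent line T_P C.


Tangent line at P: 2 - 2*x = 0.

Step 1: f(1, 1) = 0, so P lies on C.
Step 2: partial derivatives
  f_x(x, y) = -2*x, f_y(x, y) = 2*y - 2.
  f_x(P) = -2, f_y(P) = 0 (gradient nonzero, so P is smooth).
Step 3: tangent line at P: -2·(x − 1) + 0·(y − 1) = 0.
Expanding: 2 - 2*x = 0.


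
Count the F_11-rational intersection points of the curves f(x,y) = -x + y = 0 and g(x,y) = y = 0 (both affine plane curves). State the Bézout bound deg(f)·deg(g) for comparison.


Common zeros: {(0, 0)}; count = 1; Bézout bound = 1.

deg(f) = 1, deg(g) = 1, so Bézout bound = 1.
Scan x ∈ F_11. For each x, list the y ∈ F_11 with f(x, y) ≡ 0 and those with g(x, y) ≡ 0 (mod 11); the common zeros in that column are the intersection.
  x = 0: f ≡ 0 at y ∈ {0}; g ≡ 0 at y ∈ {0}; common: {0}.
  x = 1: f ≡ 0 at y ∈ {1}; g ≡ 0 at y ∈ {0}; common: ∅.
  x = 2: f ≡ 0 at y ∈ {2}; g ≡ 0 at y ∈ {0}; common: ∅.
  x = 3: f ≡ 0 at y ∈ {3}; g ≡ 0 at y ∈ {0}; common: ∅.
  x = 4: f ≡ 0 at y ∈ {4}; g ≡ 0 at y ∈ {0}; common: ∅.
  x = 5: f ≡ 0 at y ∈ {5}; g ≡ 0 at y ∈ {0}; common: ∅.
  x = 6: f ≡ 0 at y ∈ {6}; g ≡ 0 at y ∈ {0}; common: ∅.
  x = 7: f ≡ 0 at y ∈ {7}; g ≡ 0 at y ∈ {0}; common: ∅.
  x = 8: f ≡ 0 at y ∈ {8}; g ≡ 0 at y ∈ {0}; common: ∅.
  x = 9: f ≡ 0 at y ∈ {9}; g ≡ 0 at y ∈ {0}; common: ∅.
  x = 10: f ≡ 0 at y ∈ {10}; g ≡ 0 at y ∈ {0}; common: ∅.
Collecting: common zeros = {(0, 0)}, so the count is 1.
Comparison with the Bézout bound: 1 ≤ 1 = deg(f)·deg(g), as expected for curves with no common component (the bound is attained).


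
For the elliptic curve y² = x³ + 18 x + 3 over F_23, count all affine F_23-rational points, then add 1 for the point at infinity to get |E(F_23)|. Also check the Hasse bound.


Affine points = {(0, 7), (0, 16), (2, 1), (2, 22), (4, 1), (4, 22), (7, 9), (7, 14), (14, 3), (14, 20), (17, 1), (17, 22), (18, 8), (18, 15)}; affine count = 14; |E(F_23)| = 15.

Discriminant check: Δ ∝ 4a³ + 27b² = 4·18³ + 27·3² = 4·5832 + 27·9 ≡ 19 (mod 23). Nonzero ⇒ E is nonsingular.
For each x ∈ F_23, compute rhs = x³ + 18·x + 3 mod 23, then count y ∈ F_23 with y² ≡ rhs.
  x = 0: rhs = 3, matching y values: 7, 16 (2 points).
  x = 1: rhs = 22, matching y values: none (0 points).
  x = 2: rhs = 1, matching y values: 1, 22 (2 points).
  x = 3: rhs = 15, matching y values: none (0 points).
  x = 4: rhs = 1, matching y values: 1, 22 (2 points).
  x = 5: rhs = 11, matching y values: none (0 points).
  x = 6: rhs = 5, matching y values: none (0 points).
  x = 7: rhs = 12, matching y values: 9, 14 (2 points).
  x = 8: rhs = 15, matching y values: none (0 points).
  x = 9: rhs = 20, matching y values: none (0 points).
  x = 10: rhs = 10, matching y values: none (0 points).
  x = 11: rhs = 14, matching y values: none (0 points).
  x = 12: rhs = 15, matching y values: none (0 points).
  x = 13: rhs = 19, matching y values: none (0 points).
  x = 14: rhs = 9, matching y values: 3, 20 (2 points).
  x = 15: rhs = 14, matching y values: none (0 points).
  x = 16: rhs = 17, matching y values: none (0 points).
  x = 17: rhs = 1, matching y values: 1, 22 (2 points).
  x = 18: rhs = 18, matching y values: 8, 15 (2 points).
  x = 19: rhs = 5, matching y values: none (0 points).
  x = 20: rhs = 14, matching y values: none (0 points).
  x = 21: rhs = 5, matching y values: none (0 points).
  x = 22: rhs = 7, matching y values: none (0 points).
Total affine count: 14.
Full point count |E(F_23)| = 14 + 1 = 15.
Hasse bound: |15 − (23+1)| = |-9| = 9 ≤ 2√23 ≈ 9.5917 ✓.


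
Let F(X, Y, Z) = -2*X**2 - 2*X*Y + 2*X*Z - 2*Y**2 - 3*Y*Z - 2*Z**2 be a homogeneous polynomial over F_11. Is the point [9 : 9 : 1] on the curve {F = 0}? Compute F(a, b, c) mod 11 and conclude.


F(9,9,1) ≡ 9 (mod 11); P is NOT on the curve.

Evaluate F(9, 9, 1) term-by-term (mod 11).
  -2*X**2 ↦ -2·81·1·1 = -162
  -2*X*Y ↦ -2·9·9·1 = -162
  2*X*Z ↦ 2·9·1·1 = 18
  -2*Y**2 ↦ -2·1·81·1 = -162
  -3*Y*Z ↦ -3·1·9·1 = -27
  -2*Z**2 ↦ -2·1·1·1 = -2
Sum: F(9, 9, 1) = (-162) + (-162) + (18) + (-162) + (-27) + (-2) = -497.
Reducing mod 11: -497 ≡ 9 (mod 11).
Since F(a, b, c) ≡ 9 ≠ 0 (mod 11), P does NOT lie on the curve.


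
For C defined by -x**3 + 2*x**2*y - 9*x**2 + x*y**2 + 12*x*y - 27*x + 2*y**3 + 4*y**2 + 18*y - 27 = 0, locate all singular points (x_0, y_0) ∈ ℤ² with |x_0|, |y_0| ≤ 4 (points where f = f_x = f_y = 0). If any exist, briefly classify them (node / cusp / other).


Singular points: {(-3, 0)}; classification: cusp.

Compute partial derivatives:
  f_x = -3*x**2 + 4*x*y - 18*x + y**2 + 12*y - 27.
  f_y = 2*x**2 + 2*x*y + 12*x + 6*y**2 + 8*y + 18.
Scan x_0 ∈ {−4, ..., 4}. For each x_0, f_y(x_0, y) is a polynomial in y; find its integer roots y ∈ {−4, ..., 4}, then test f_x and f at those candidates.
  x = -4: f_y(-4, y) = 6*y**2 + 2; no integer root y with |y| ≤ 4.
  x = -3: f_y(-3, y) = 6*y**2 + 2*y; vanishes at y ∈ {0}. (-3, 0): f_x = 0, f = 0 — SINGULAR.
  x = -2: f_y(-2, y) = 6*y**2 + 4*y + 2; no integer root y with |y| ≤ 4.
  x = -1: f_y(-1, y) = 6*y**2 + 6*y + 8; no integer root y with |y| ≤ 4.
  x = 0: f_y(0, y) = 6*y**2 + 8*y + 18; no integer root y with |y| ≤ 4.
  x = 1: f_y(1, y) = 6*y**2 + 10*y + 32; no integer root y with |y| ≤ 4.
  x = 2: f_y(2, y) = 6*y**2 + 12*y + 50; no integer root y with |y| ≤ 4.
  x = 3: f_y(3, y) = 6*y**2 + 14*y + 72; no integer root y with |y| ≤ 4.
  x = 4: f_y(4, y) = 6*y**2 + 16*y + 98; no integer root y with |y| ≤ 4.
Only singular point on the grid: (-3, 0).
Classify: substitute x = -3 + u, y = 0 + v and expand: f = -u**3 + 2*u**2*v + u*v**2 + 2*v**3 + v**2.
No constant or linear terms (consistent with a singular point). Quadratic part: v**2. Cubic part: -u**3 + 2*u**2*v + u*v**2 + 2*v**3.
The quadratic part v**2 is a perfect square, so there is a single (double) tangent line v = 0, i.e. y = 0. Restricting the cubic part to that line (v = 0) leaves -u**3 ≠ 0, so f is not divisible by v and the branch is v² ≈ u**3 to lowest order — this is a cusp.
Classification: cusp.


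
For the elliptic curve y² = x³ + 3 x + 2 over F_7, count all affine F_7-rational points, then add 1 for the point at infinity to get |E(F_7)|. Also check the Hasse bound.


Affine points = {(0, 3), (0, 4), (2, 3), (2, 4), (4, 1), (4, 6), (5, 3), (5, 4)}; affine count = 8; |E(F_7)| = 9.

Discriminant check: Δ ∝ 4a³ + 27b² = 4·3³ + 27·2² = 4·27 + 27·4 ≡ 6 (mod 7). Nonzero ⇒ E is nonsingular.
For each x ∈ F_7, compute rhs = x³ + 3·x + 2 mod 7, then count y ∈ F_7 with y² ≡ rhs.
  x = 0: rhs = 2, matching y values: 3, 4 (2 points).
  x = 1: rhs = 6, matching y values: none (0 points).
  x = 2: rhs = 2, matching y values: 3, 4 (2 points).
  x = 3: rhs = 3, matching y values: none (0 points).
  x = 4: rhs = 1, matching y values: 1, 6 (2 points).
  x = 5: rhs = 2, matching y values: 3, 4 (2 points).
  x = 6: rhs = 5, matching y values: none (0 points).
Total affine count: 8.
Full point count |E(F_7)| = 8 + 1 = 9.
Hasse bound: |9 − (7+1)| = |1| = 1 ≤ 2√7 ≈ 5.2915 ✓.


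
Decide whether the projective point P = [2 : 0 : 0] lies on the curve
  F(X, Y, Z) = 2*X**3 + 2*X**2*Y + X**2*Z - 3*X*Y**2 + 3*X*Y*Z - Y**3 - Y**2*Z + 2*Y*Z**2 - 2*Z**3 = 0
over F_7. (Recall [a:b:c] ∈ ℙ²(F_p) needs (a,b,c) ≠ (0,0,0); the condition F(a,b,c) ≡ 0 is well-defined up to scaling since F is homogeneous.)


F(2,0,0) ≡ 2 (mod 7); P is NOT on the curve.

Evaluate F(2, 0, 0) term-by-term (mod 7).
  2*X**3 ↦ 2·8·1·1 = 16
  2*X**2*Y ↦ 2·4·0·1 = 0
  X**2*Z ↦ 1·4·1·0 = 0
  -3*X*Y**2 ↦ -3·2·0·1 = 0
  3*X*Y*Z ↦ 3·2·0·0 = 0
  -Y**3 ↦ -1·1·0·1 = 0
  -Y**2*Z ↦ -1·1·0·0 = 0
  2*Y*Z**2 ↦ 2·1·0·0 = 0
  -2*Z**3 ↦ -2·1·1·0 = 0
Sum: F(2, 0, 0) = (16) + (0) + (0) + (0) + (0) + (0) + (0) + (0) + (0) = 16.
Reducing mod 7: 16 ≡ 2 (mod 7).
Since F(a, b, c) ≡ 2 ≠ 0 (mod 7), P does NOT lie on the curve.
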